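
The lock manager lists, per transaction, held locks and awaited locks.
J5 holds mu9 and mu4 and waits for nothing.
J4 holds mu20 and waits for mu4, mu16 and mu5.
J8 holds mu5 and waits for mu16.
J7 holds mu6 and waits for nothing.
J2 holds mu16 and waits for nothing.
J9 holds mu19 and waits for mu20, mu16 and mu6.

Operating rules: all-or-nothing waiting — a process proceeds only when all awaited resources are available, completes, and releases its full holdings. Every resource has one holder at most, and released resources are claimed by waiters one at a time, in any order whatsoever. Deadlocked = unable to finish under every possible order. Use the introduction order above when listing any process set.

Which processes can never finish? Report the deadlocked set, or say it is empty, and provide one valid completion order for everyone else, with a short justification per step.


No process is deadlocked.
Key observation: the waits form no ring: some process can always run, and its releases unblock the others one by one.
The rest can finish in the order J7, J2, J8, J5, J4, J9.
Step-by-step check:
  run J7 (it waits on nothing); releases mu6
  run J2 (it waits on nothing); releases mu16
  run J8 (all its waits — mu16 — are resolved); releases mu5
  run J5 (it waits on nothing); releases mu9 and mu4
  run J4 (all its waits — mu4, mu16 and mu5 — are resolved); releases mu20
  run J9 (all its waits — mu20, mu16 and mu6 — are resolved); releases mu19


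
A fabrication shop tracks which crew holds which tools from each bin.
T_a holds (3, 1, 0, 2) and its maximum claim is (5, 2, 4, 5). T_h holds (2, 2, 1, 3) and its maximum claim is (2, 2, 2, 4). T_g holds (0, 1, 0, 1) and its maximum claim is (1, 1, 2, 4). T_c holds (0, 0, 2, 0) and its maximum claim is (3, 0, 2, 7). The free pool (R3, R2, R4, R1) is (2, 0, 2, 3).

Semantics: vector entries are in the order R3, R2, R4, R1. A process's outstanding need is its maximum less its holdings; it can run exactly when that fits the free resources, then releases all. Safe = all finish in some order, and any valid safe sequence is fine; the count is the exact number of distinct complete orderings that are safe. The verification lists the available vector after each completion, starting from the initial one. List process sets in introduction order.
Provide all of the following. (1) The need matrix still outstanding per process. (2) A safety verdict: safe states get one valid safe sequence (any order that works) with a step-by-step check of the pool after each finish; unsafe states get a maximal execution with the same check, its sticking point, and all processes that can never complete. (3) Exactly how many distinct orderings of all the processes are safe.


(1) Outstanding need per process (order R3, R2, R4, R1):
  T_a: (2, 1, 4, 3)
  T_h: (0, 0, 1, 1)
  T_g: (1, 0, 2, 3)
  T_c: (3, 0, 0, 7)
(2) The state is SAFE; one workable sequence: T_g, T_h, T_c, T_a.
Key observation: T_g is the earliest step where a requested resource binds exactly: need (1, 0, 2, 3), pool (2, 0, 2, 3) at its turn.
Check, step by step:
  pool = (2, 0, 2, 3)
  T_g: need (1, 0, 2, 3) fits (2, 0, 2, 3); releases (0, 1, 0, 1), pool now (2, 1, 2, 4)
  T_h: need (0, 0, 1, 1) fits (2, 1, 2, 4); releases (2, 2, 1, 3), pool now (4, 3, 3, 7)
  T_c: need (3, 0, 0, 7) fits (4, 3, 3, 7); releases (0, 0, 2, 0), pool now (4, 3, 5, 7)
  T_a: need (2, 1, 4, 3) fits (4, 3, 5, 7); releases (3, 1, 0, 2), pool now (7, 4, 5, 9)
(3) Precisely 2 of the possible complete orderings are safe sequences.


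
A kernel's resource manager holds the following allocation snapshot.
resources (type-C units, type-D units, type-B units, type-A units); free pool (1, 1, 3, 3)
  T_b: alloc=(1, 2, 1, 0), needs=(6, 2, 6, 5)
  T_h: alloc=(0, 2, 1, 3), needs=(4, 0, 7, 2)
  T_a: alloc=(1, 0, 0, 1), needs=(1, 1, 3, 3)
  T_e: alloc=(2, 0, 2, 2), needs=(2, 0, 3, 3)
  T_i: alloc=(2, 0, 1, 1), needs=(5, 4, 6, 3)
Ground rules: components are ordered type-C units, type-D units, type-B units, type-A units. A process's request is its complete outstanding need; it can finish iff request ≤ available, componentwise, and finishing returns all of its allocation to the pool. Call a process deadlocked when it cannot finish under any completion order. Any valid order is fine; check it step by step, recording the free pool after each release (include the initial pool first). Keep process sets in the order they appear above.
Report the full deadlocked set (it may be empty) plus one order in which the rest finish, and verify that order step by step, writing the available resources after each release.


Deadlocked set: T_b, T_h and T_i.
Key observation: T_a, T_e can finish, but then (4, 1, 5, 6) is all there is, and the blocked group's type-B units demands exceed it.
A valid finishing order for the others: T_a, T_e. Verifying each step:
  pool = (1, 1, 3, 3)
  run T_a (needs (1, 1, 3, 3), free (1, 1, 3, 3)); after release of (1, 0, 0, 1) the pool is (2, 1, 3, 4)
  run T_e (needs (2, 0, 3, 3), free (2, 1, 3, 4)); after release of (2, 0, 2, 2) the pool is (4, 1, 5, 6)
The stuck group stays short no matter what:
  blocked: T_b wants (6, 2, 6, 5), pool (4, 1, 5, 6) — not enough type-C units, type-D units and type-B units
  blocked: T_h wants (4, 0, 7, 2), pool (4, 1, 5, 6) — not enough type-B units
  blocked: T_i wants (5, 4, 6, 3), pool (4, 1, 5, 6) — not enough type-C units, type-D units and type-B units


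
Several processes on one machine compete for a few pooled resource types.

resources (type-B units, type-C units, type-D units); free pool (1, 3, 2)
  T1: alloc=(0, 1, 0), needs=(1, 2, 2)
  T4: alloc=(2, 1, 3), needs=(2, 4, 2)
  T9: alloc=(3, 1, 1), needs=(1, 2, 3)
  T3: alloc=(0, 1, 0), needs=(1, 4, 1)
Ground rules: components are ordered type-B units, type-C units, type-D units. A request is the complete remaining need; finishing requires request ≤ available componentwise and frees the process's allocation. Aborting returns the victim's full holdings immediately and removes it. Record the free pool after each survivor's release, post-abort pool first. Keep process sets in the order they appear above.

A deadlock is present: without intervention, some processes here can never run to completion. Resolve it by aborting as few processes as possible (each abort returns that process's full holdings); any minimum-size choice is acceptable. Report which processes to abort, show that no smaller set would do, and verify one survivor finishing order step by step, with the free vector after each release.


Abort T9.
Key observation: the deadlocked T4 becomes finishable only because T9 released (3, 1, 1); it completes at step 1 below.
Why nothing smaller works: aborting no one leaves the state deadlocked as given.
One survivor order: T4, T3, T1. Check, step by step (post-abort pool first):
  pool = (4, 4, 3)
  T4 needs (2, 4, 2) <= (4, 4, 3) -> finishes; pool += (2, 1, 3) = (6, 5, 6)
  T3 needs (1, 4, 1) <= (6, 5, 6) -> finishes; pool += (0, 1, 0) = (6, 6, 6)
  T1 needs (1, 2, 2) <= (6, 6, 6) -> finishes; pool += (0, 1, 0) = (6, 7, 6)


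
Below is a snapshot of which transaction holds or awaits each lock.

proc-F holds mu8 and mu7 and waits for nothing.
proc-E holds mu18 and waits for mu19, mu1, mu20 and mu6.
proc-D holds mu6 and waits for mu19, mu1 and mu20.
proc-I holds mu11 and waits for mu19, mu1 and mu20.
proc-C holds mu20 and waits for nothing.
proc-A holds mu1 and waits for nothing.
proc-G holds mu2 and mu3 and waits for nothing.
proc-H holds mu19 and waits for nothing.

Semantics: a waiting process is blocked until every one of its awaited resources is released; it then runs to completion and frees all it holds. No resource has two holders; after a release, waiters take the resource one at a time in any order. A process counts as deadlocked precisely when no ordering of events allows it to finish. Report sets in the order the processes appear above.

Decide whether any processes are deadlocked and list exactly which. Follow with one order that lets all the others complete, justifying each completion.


No process is deadlocked.
Key observation: there is no circular wait here — follow any chain and it reaches a process that is free to run now.
A valid finishing order for the others: proc-H, proc-A, proc-G, proc-C, proc-D, proc-F, proc-I, proc-E.
Walking it through:
  proc-H: no waits; runs immediately, freeing mu19
  proc-A: no waits; runs immediately, freeing mu1
  proc-G: no waits; runs immediately, freeing mu2 and mu3
  proc-C: no waits; runs immediately, freeing mu20
  run proc-D (all its waits — mu19, mu1 and mu20 — are resolved); releases mu6
  proc-F: no waits; runs immediately, freeing mu8 and mu7
  run proc-I (all its waits — mu19, mu1 and mu20 — are resolved); releases mu11
  run proc-E (all its waits — mu19, mu1, mu20 and mu6 — are resolved); releases mu18


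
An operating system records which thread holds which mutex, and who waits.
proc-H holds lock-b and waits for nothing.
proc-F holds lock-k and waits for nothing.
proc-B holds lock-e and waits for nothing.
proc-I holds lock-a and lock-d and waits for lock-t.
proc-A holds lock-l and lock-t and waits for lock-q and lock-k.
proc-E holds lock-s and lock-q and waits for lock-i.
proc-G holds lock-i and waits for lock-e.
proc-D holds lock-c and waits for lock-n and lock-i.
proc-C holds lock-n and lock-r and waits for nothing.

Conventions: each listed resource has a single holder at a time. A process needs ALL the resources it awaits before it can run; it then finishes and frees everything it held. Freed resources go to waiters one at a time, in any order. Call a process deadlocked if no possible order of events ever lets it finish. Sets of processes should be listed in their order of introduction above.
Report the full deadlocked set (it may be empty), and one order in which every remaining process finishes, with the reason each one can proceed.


The deadlocked set is empty.
Key observation: the waits form no ring: some process can always run, and its releases unblock the others one by one.
The rest can finish in the order proc-B, proc-G, proc-H, proc-E, proc-C, proc-D, proc-F, proc-A, proc-I.
Walking it through:
  run proc-B (it waits on nothing); releases lock-e
  run proc-G (all its waits — lock-e — are resolved); releases lock-i
  run proc-H (it waits on nothing); releases lock-b
  run proc-E (all its waits — lock-i — are resolved); releases lock-s and lock-q
  run proc-C (it waits on nothing); releases lock-n and lock-r
  run proc-D (all its waits — lock-n and lock-i — are resolved); releases lock-c
  run proc-F (it waits on nothing); releases lock-k
  run proc-A (all its waits — lock-q and lock-k — are resolved); releases lock-l and lock-t
  run proc-I (all its waits — lock-t — are resolved); releases lock-a and lock-d


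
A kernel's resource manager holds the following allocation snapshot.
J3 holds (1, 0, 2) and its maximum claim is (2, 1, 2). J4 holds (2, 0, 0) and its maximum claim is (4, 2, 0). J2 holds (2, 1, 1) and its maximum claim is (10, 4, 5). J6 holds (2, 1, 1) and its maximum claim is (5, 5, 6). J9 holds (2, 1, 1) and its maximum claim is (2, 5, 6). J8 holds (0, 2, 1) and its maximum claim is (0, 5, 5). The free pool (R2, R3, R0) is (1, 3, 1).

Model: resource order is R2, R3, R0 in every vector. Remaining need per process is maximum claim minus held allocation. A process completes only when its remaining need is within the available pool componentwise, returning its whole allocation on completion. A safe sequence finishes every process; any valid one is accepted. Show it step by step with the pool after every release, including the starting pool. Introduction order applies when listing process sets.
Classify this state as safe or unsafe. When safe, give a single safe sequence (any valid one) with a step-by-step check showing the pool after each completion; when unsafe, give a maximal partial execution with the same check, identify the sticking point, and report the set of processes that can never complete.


UNSAFE.
Key observation: R0 is the bottleneck — with J3, J4 done the pool holds (4, 3, 3), short of every remaining need.
Going as far as possible: J3, J4; after that, nothing fits. Verifying each step:
  pool = (1, 3, 1)
  J3 needs (1, 1, 0) <= (1, 3, 1) -> finishes; pool += (1, 0, 2) = (2, 3, 3)
  J4 needs (2, 2, 0) <= (2, 3, 3) -> finishes; pool += (2, 0, 0) = (4, 3, 3)
  J2 still needs (8, 3, 4) but only (4, 3, 3) is free — short on R2 and R0
  J6 still needs (3, 4, 5) but only (4, 3, 3) is free — short on R3 and R0
  J9 still needs (0, 4, 5) but only (4, 3, 3) is free — short on R3 and R0
  J8 still needs (0, 3, 4) but only (4, 3, 3) is free — short on R0
Permanently blocked: J2, J6, J9 and J8.


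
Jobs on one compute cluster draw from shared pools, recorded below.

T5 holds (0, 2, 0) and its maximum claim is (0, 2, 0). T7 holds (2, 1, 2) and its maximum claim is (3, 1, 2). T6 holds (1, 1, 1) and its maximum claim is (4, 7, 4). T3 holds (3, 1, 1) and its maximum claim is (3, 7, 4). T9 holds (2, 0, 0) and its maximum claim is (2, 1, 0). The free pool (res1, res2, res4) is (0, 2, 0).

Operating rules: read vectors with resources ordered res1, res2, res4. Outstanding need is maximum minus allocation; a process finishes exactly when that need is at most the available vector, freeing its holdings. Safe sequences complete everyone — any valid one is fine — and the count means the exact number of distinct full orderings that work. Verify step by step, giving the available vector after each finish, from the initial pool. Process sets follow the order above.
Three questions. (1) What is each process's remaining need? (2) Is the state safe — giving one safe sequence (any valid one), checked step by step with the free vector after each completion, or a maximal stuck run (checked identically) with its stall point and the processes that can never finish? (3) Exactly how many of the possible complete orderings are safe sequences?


(1) Outstanding need per process (order res1, res2, res4):
  T5: (0, 0, 0)
  T7: (1, 0, 0)
  T6: (3, 6, 3)
  T3: (0, 6, 3)
  T9: (0, 1, 0)
(2) UNSAFE — no complete ordering exists.
Key observation: after T9, T5, T7 complete, (4, 5, 2) is the best the pool ever gets, yet each leftover process wants more res2.
The run T9, T5, T7 cannot be extended any further. Step-by-step check:
  pool = (0, 2, 0)
  run T9 (needs (0, 1, 0), free (0, 2, 0)); after release of (2, 0, 0) the pool is (2, 2, 0)
  run T5 (needs (0, 0, 0), free (2, 2, 0)); after release of (0, 2, 0) the pool is (2, 4, 0)
  run T7 (needs (1, 0, 0), free (2, 4, 0)); after release of (2, 1, 2) the pool is (4, 5, 2)
  T6 cannot run: need (3, 6, 3) vs free (4, 5, 2) (insufficient res2 and res4)
  T3 cannot run: need (0, 6, 3) vs free (4, 5, 2) (insufficient res2 and res4)
Processes that can never finish: T6 and T3.
(3) The exact count: 0 of the possible complete orderings are safe sequences.


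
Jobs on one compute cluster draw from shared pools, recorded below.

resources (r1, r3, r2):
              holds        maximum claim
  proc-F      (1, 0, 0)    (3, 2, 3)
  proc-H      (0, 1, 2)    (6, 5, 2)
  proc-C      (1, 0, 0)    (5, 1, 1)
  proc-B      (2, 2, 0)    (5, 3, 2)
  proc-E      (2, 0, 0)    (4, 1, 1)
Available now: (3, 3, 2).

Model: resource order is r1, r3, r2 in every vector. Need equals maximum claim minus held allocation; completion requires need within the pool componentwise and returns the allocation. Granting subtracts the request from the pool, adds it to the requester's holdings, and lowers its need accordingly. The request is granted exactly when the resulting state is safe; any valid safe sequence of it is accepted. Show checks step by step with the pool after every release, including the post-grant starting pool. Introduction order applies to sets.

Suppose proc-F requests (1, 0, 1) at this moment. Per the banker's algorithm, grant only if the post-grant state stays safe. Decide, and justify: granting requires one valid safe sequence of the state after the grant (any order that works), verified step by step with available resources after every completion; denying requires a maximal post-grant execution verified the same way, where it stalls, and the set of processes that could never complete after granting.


DENY. Granting would leave the state unsafe.
Key observation: after proc-E, proc-C the pool peaks at (5, 3, 1), and each blocked process is short somewhere: proc-F on r2; proc-H on r1, r3; proc-B on r2.
On the post-grant state, proc-E, proc-C is a maximal run — nothing extends it. Walking it through:
  pool = (2, 3, 1)
  run proc-E (needs (2, 1, 1), free (2, 3, 1)); after release of (2, 0, 0) the pool is (4, 3, 1)
  run proc-C (needs (4, 1, 1), free (4, 3, 1)); after release of (1, 0, 0) the pool is (5, 3, 1)
  proc-F cannot run: need (1, 2, 2) vs free (5, 3, 1) (insufficient r2)
  proc-H cannot run: need (6, 4, 0) vs free (5, 3, 1) (insufficient r1 and r3)
  proc-B cannot run: need (3, 1, 2) vs free (5, 3, 1) (insufficient r2)
Post-grant, the permanently blocked set is proc-F, proc-H and proc-B.


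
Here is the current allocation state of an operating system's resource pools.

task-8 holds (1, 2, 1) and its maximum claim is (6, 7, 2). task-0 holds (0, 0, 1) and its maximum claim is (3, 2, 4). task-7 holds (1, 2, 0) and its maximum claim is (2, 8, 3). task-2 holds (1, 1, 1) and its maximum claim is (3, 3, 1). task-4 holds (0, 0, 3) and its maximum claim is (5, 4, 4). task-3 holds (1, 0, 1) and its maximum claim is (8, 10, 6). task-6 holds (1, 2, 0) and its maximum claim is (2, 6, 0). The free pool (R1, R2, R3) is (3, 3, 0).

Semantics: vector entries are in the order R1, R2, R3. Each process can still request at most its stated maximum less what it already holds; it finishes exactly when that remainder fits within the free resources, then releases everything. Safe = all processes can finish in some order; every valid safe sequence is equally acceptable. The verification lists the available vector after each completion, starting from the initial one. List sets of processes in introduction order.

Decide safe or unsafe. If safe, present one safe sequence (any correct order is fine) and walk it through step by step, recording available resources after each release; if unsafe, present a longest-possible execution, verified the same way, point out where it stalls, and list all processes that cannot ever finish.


SAFE. One safe sequence: task-2, task-6, task-4, task-8, task-7, task-3, task-0.
Key observation: the order's first zero-slack moment is task-6 ((1, 4, 0) needed, (4, 4, 1) free — a requested resource with nothing to spare).
Verifying each step:
  pool = (3, 3, 0)
  run task-2 (needs (2, 2, 0), free (3, 3, 0)); after release of (1, 1, 1) the pool is (4, 4, 1)
  run task-6 (needs (1, 4, 0), free (4, 4, 1)); after release of (1, 2, 0) the pool is (5, 6, 1)
  run task-4 (needs (5, 4, 1), free (5, 6, 1)); after release of (0, 0, 3) the pool is (5, 6, 4)
  run task-8 (needs (5, 5, 1), free (5, 6, 4)); after release of (1, 2, 1) the pool is (6, 8, 5)
  run task-7 (needs (1, 6, 3), free (6, 8, 5)); after release of (1, 2, 0) the pool is (7, 10, 5)
  run task-3 (needs (7, 10, 5), free (7, 10, 5)); after release of (1, 0, 1) the pool is (8, 10, 6)
  run task-0 (needs (3, 2, 3), free (8, 10, 6)); after release of (0, 0, 1) the pool is (8, 10, 7)


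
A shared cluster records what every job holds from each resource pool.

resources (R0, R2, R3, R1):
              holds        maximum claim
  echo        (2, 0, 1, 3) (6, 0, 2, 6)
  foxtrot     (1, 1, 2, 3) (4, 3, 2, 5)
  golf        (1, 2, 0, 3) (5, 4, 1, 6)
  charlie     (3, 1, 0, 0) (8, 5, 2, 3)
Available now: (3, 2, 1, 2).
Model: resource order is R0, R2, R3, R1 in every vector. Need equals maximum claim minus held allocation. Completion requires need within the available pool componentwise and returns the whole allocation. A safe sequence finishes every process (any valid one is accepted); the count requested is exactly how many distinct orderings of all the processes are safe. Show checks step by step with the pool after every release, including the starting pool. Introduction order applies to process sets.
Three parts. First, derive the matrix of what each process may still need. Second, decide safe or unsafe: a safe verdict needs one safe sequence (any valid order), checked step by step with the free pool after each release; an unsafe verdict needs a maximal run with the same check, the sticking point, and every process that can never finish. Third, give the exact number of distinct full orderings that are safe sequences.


(1) Need matrix, components ordered R0, R2, R3, R1:
  echo: (4, 0, 1, 3)
  foxtrot: (3, 2, 0, 2)
  golf: (4, 2, 1, 3)
  charlie: (5, 4, 2, 3)
(2) SAFE, for example via the order foxtrot, echo, golf, charlie.
Key observation: reading the order forward, foxtrot is the first process whose need (3, 2, 0, 2) meets the free pool (3, 2, 1, 2) exactly on a resource it requests.
Check, step by step:
  pool = (3, 2, 1, 2)
  foxtrot needs (3, 2, 0, 2) <= (3, 2, 1, 2) -> finishes; pool += (1, 1, 2, 3) = (4, 3, 3, 5)
  echo needs (4, 0, 1, 3) <= (4, 3, 3, 5) -> finishes; pool += (2, 0, 1, 3) = (6, 3, 4, 8)
  golf needs (4, 2, 1, 3) <= (6, 3, 4, 8) -> finishes; pool += (1, 2, 0, 3) = (7, 5, 4, 11)
  charlie needs (5, 4, 2, 3) <= (7, 5, 4, 11) -> finishes; pool += (3, 1, 0, 0) = (10, 6, 4, 11)
(3) Precisely 3 of the possible complete orderings are safe sequences.


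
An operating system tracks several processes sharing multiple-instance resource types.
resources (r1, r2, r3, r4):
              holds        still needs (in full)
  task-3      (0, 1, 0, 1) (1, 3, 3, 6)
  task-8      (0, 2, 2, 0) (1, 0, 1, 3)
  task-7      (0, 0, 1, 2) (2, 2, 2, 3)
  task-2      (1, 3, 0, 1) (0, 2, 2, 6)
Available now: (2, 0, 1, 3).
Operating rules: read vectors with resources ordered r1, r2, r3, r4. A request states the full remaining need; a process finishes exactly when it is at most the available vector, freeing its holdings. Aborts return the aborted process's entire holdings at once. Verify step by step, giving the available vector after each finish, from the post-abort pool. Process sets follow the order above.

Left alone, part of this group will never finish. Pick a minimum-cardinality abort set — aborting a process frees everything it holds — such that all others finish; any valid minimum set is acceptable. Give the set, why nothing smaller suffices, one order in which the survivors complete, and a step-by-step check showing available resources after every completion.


The answer: abort task-2.
Key observation: task-3 could never have finished before the abort; with (1, 3, 0, 1) returned by task-2, it fits at step 3.
No smaller set exists: with zero aborts the deadlock remains.
Survivors finish in the order: task-8, task-7, task-3. Check, step by step (pool after the aborts first):
  pool = (3, 3, 1, 4)
  task-8 needs (1, 0, 1, 3) <= (3, 3, 1, 4) -> finishes; pool += (0, 2, 2, 0) = (3, 5, 3, 4)
  task-7 needs (2, 2, 2, 3) <= (3, 5, 3, 4) -> finishes; pool += (0, 0, 1, 2) = (3, 5, 4, 6)
  task-3 needs (1, 3, 3, 6) <= (3, 5, 4, 6) -> finishes; pool += (0, 1, 0, 1) = (3, 6, 4, 7)


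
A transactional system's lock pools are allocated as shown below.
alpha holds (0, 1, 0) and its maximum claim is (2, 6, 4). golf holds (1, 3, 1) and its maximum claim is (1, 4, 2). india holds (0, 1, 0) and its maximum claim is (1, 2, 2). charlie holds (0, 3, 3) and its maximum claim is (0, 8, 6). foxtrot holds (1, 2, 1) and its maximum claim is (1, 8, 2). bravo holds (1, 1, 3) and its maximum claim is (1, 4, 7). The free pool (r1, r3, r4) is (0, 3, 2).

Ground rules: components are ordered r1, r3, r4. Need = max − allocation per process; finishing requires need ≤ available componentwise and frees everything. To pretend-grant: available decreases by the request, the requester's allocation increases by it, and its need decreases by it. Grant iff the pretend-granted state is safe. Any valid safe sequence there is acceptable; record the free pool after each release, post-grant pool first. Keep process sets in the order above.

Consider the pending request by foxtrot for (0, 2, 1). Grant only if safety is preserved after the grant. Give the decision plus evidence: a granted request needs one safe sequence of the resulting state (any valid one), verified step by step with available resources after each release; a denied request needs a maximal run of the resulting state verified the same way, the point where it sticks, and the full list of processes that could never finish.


GRANT. The post-grant state is safe; one safe sequence: golf, foxtrot, bravo, india, alpha, charlie.
Key observation: (0, 1, 1) free after granting still covers golf first, and each release covers the next.
Verifying the post-grant state step by step:
  pool = (0, 1, 1)
  golf needs (0, 1, 1) <= (0, 1, 1) -> finishes; pool += (1, 3, 1) = (1, 4, 2)
  foxtrot needs (0, 4, 0) <= (1, 4, 2) -> finishes; pool += (1, 4, 2) = (2, 8, 4)
  bravo needs (0, 3, 4) <= (2, 8, 4) -> finishes; pool += (1, 1, 3) = (3, 9, 7)
  india needs (1, 1, 2) <= (3, 9, 7) -> finishes; pool += (0, 1, 0) = (3, 10, 7)
  alpha needs (2, 5, 4) <= (3, 10, 7) -> finishes; pool += (0, 1, 0) = (3, 11, 7)
  charlie needs (0, 5, 3) <= (3, 11, 7) -> finishes; pool += (0, 3, 3) = (3, 14, 10)


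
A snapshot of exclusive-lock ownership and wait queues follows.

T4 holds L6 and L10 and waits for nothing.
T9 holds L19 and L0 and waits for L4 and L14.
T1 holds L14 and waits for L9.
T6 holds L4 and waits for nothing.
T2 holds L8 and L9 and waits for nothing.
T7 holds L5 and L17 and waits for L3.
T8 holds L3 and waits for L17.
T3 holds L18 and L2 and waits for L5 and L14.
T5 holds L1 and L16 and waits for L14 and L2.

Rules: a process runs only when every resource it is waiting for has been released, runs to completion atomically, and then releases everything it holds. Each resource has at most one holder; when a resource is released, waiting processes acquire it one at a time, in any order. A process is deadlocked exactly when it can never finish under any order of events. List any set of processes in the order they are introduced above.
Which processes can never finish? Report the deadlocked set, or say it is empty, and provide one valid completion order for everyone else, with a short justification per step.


Deadlocked: T7, T8, T3 and T5.
Key observation: nobody on the ring T7 -> T8 -> T7 can start until another member finishes, which never happens; T3 and T5 wait into the deadlock from upstream.
The rest can finish in the order T2, T1, T4, T6, T9.
Walking it through:
  T2 waits on nothing -> runs at once and releases L8 and L9
  T1: everything it awaited (L9) is free; runs, freeing L14
  T4 waits on nothing -> runs at once and releases L6 and L10
  T6 waits on nothing -> runs at once and releases L4
  T9: everything it awaited (L4 and L14) is free; runs, freeing L19 and L0


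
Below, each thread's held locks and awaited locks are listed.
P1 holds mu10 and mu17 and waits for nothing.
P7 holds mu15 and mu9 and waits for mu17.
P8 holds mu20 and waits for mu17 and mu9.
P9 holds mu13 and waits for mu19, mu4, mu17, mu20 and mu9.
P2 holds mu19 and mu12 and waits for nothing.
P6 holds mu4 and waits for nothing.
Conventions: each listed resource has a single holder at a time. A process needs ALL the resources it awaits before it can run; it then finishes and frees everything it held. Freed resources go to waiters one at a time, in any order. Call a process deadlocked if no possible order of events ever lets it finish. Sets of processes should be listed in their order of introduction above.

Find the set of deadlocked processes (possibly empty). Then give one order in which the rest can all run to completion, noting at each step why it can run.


No process is deadlocked.
Key observation: the wait relation is loop-free; peeling off processes with no waits unwinds the whole state.
A valid finishing order for the others: P1, P6, P7, P8, P2, P9.
Verifying each step:
  P1 waits on nothing -> runs at once and releases mu10 and mu17
  P6 waits on nothing -> runs at once and releases mu4
  run P7 (all its waits — mu17 — are resolved); releases mu15 and mu9
  run P8 (all its waits — mu17 and mu9 — are resolved); releases mu20
  P2 waits on nothing -> runs at once and releases mu19 and mu12
  run P9 (all its waits — mu19, mu4, mu17, mu20 and mu9 — are resolved); releases mu13


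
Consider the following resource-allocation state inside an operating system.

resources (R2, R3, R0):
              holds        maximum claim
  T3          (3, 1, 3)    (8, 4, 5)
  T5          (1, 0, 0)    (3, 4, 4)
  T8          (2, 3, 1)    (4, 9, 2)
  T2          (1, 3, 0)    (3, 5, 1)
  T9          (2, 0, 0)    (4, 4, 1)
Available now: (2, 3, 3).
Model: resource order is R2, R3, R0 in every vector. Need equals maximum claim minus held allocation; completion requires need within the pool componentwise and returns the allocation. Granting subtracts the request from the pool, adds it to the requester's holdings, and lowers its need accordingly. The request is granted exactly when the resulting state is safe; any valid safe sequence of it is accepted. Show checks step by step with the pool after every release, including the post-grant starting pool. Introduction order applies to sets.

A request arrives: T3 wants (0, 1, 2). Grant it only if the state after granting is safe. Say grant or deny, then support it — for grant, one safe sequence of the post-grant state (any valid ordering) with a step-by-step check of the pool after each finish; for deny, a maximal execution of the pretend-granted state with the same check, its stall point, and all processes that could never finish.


GRANT. The post-grant state is safe; one safe sequence: T2, T9, T3, T5, T8.
Key observation: with (2, 2, 1) left after the transfer, T2 can run at once — the state stays safe.
Check on the post-grant state, step by step:
  pool = (2, 2, 1)
  T2: need (2, 2, 1) fits (2, 2, 1); releases (1, 3, 0), pool now (3, 5, 1)
  T9: need (2, 4, 1) fits (3, 5, 1); releases (2, 0, 0), pool now (5, 5, 1)
  T3: need (5, 2, 0) fits (5, 5, 1); releases (3, 2, 5), pool now (8, 7, 6)
  T5: need (2, 4, 4) fits (8, 7, 6); releases (1, 0, 0), pool now (9, 7, 6)
  T8: need (2, 6, 1) fits (9, 7, 6); releases (2, 3, 1), pool now (11, 10, 7)


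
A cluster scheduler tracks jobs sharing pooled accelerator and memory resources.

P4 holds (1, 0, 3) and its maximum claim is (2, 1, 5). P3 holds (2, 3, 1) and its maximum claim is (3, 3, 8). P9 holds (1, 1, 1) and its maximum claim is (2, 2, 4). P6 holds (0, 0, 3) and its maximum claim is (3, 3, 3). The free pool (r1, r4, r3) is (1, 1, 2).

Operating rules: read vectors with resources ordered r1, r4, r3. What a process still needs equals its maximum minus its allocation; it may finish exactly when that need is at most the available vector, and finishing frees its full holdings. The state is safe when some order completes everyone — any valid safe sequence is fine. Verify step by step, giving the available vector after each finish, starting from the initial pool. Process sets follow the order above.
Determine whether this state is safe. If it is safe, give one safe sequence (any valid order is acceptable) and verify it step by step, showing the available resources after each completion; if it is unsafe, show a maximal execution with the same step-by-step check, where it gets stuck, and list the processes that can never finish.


UNSAFE — no complete ordering exists.
Key observation: after P4, P9 the pool peaks at (3, 2, 6), and each blocked process is short somewhere: P3 on r3; P6 on r4.
A maximal execution: P4, P9 — then nothing else fits. Walking it through:
  pool = (1, 1, 2)
  P4 needs (1, 1, 2) <= (1, 1, 2) -> finishes; pool += (1, 0, 3) = (2, 1, 5)
  P9 needs (1, 1, 3) <= (2, 1, 5) -> finishes; pool += (1, 1, 1) = (3, 2, 6)
  blocked: P3 wants (1, 0, 7), pool (3, 2, 6) — not enough r3
  blocked: P6 wants (3, 3, 0), pool (3, 2, 6) — not enough r4
Permanently blocked: P3 and P6.


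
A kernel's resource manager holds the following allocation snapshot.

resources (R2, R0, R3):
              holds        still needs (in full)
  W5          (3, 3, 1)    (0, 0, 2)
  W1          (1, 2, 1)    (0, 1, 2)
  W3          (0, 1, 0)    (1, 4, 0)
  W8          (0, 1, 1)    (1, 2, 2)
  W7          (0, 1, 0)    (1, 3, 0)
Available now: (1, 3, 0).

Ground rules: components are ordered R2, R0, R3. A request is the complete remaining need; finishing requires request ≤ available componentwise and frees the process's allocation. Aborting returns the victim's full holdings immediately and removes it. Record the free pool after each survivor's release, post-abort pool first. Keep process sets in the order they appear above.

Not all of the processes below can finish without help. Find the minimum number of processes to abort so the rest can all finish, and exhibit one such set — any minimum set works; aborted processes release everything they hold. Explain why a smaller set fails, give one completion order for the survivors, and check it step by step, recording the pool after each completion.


The answer: abort W5 and W8.
Key observation: the deadlocked W1 becomes finishable only because W5 and W8 released (3, 4, 2); it completes at step 2 below.
Minimality, checking each single-abort alternative: W5 alone leaves W1 blocked (short on R3); W1 alone leaves W5 blocked (short on R3); W3 alone leaves W5 blocked (short on R3); W8 alone leaves W5 blocked (short on R3); W7 alone leaves W5 blocked (short on R3).
Survivors finish in the order: W3, W1, W7. Check, step by step (pool after the aborts first):
  pool = (4, 7, 2)
  W3: need (1, 4, 0) fits (4, 7, 2); releases (0, 1, 0), pool now (4, 8, 2)
  W1: need (0, 1, 2) fits (4, 8, 2); releases (1, 2, 1), pool now (5, 10, 3)
  W7: need (1, 3, 0) fits (5, 10, 3); releases (0, 1, 0), pool now (5, 11, 3)


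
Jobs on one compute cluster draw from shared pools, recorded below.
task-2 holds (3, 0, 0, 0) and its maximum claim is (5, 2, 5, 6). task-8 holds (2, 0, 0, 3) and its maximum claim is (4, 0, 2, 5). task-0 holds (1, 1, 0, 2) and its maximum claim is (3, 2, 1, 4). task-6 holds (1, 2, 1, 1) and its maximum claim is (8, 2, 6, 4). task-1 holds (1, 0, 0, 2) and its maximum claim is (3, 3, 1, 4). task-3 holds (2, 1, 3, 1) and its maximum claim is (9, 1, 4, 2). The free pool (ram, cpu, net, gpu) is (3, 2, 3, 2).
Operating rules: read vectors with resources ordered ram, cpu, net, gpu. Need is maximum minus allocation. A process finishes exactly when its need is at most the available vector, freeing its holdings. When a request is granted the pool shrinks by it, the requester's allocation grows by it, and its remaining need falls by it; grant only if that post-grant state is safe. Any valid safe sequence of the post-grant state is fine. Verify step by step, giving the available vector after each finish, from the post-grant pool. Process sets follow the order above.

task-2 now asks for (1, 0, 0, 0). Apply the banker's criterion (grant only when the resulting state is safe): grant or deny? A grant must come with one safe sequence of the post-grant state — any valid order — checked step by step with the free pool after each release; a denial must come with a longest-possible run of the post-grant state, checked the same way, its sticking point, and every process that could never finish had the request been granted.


DENY — the pretend-granted state is unsafe.
Key observation: after task-0, task-8, task-1 the pool peaks at (6, 3, 3, 9), and each blocked process is short somewhere: task-2 on net; task-6 on ram, net; task-3 on ram.
On the post-grant state, task-0, task-8, task-1 is a maximal run — nothing extends it. Walking it through:
  pool = (2, 2, 3, 2)
  task-0 needs (2, 1, 1, 2) <= (2, 2, 3, 2) -> finishes; pool += (1, 1, 0, 2) = (3, 3, 3, 4)
  task-8 needs (2, 0, 2, 2) <= (3, 3, 3, 4) -> finishes; pool += (2, 0, 0, 3) = (5, 3, 3, 7)
  task-1 needs (2, 3, 1, 2) <= (5, 3, 3, 7) -> finishes; pool += (1, 0, 0, 2) = (6, 3, 3, 9)
  task-2 still needs (1, 2, 5, 6) but only (6, 3, 3, 9) is free — short on net
  task-6 still needs (7, 0, 5, 3) but only (6, 3, 3, 9) is free — short on ram and net
  task-3 still needs (7, 0, 1, 1) but only (6, 3, 3, 9) is free — short on ram
Processes that could never finish after the grant: task-2, task-6 and task-3.


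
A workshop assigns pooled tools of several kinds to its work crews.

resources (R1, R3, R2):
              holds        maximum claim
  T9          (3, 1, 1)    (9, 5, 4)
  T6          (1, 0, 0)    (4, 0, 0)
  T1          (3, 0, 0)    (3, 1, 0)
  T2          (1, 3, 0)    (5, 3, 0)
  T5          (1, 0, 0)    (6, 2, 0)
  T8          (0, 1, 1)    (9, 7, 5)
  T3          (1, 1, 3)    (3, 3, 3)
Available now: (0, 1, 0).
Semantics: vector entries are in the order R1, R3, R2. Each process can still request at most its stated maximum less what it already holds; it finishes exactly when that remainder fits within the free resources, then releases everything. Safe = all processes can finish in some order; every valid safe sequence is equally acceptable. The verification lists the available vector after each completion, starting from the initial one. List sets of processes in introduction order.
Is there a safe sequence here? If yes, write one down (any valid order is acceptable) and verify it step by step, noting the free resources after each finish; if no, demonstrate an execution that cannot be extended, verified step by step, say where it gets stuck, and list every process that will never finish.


SAFE. One safe sequence: T1, T6, T2, T3, T9, T5, T8.
Key observation: T1 is the earliest step where a requested resource binds exactly: need (0, 1, 0), pool (0, 1, 0) at its turn.
Walking it through:
  pool = (0, 1, 0)
  T1 needs (0, 1, 0) <= (0, 1, 0) -> finishes; pool += (3, 0, 0) = (3, 1, 0)
  T6 needs (3, 0, 0) <= (3, 1, 0) -> finishes; pool += (1, 0, 0) = (4, 1, 0)
  T2 needs (4, 0, 0) <= (4, 1, 0) -> finishes; pool += (1, 3, 0) = (5, 4, 0)
  T3 needs (2, 2, 0) <= (5, 4, 0) -> finishes; pool += (1, 1, 3) = (6, 5, 3)
  T9 needs (6, 4, 3) <= (6, 5, 3) -> finishes; pool += (3, 1, 1) = (9, 6, 4)
  T5 needs (5, 2, 0) <= (9, 6, 4) -> finishes; pool += (1, 0, 0) = (10, 6, 4)
  T8 needs (9, 6, 4) <= (10, 6, 4) -> finishes; pool += (0, 1, 1) = (10, 7, 5)


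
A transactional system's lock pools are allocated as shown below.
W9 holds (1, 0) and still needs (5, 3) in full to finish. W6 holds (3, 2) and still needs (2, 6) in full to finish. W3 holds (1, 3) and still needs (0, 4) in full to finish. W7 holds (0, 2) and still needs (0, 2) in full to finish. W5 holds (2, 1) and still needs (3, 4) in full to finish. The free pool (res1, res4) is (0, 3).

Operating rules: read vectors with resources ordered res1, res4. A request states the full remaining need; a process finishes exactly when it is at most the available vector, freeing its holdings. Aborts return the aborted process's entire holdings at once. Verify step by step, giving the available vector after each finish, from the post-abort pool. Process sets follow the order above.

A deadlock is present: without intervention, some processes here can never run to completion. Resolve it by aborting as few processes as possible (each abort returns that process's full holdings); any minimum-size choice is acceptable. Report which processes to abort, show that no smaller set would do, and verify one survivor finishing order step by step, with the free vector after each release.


Abort W9.
Key observation: W6 had no path to completion before; after the abort of W9 ((1, 0) returned), step 3 is where it fits.
Minimality: the empty abort set fails — the state is deadlocked as it stands.
The survivors complete as W7, W3, W6, W5. Step-by-step check (starting from the post-abort pool):
  pool = (1, 3)
  W7 needs (0, 2) <= (1, 3) -> finishes; pool += (0, 2) = (1, 5)
  W3 needs (0, 4) <= (1, 5) -> finishes; pool += (1, 3) = (2, 8)
  W6 needs (2, 6) <= (2, 8) -> finishes; pool += (3, 2) = (5, 10)
  W5 needs (3, 4) <= (5, 10) -> finishes; pool += (2, 1) = (7, 11)


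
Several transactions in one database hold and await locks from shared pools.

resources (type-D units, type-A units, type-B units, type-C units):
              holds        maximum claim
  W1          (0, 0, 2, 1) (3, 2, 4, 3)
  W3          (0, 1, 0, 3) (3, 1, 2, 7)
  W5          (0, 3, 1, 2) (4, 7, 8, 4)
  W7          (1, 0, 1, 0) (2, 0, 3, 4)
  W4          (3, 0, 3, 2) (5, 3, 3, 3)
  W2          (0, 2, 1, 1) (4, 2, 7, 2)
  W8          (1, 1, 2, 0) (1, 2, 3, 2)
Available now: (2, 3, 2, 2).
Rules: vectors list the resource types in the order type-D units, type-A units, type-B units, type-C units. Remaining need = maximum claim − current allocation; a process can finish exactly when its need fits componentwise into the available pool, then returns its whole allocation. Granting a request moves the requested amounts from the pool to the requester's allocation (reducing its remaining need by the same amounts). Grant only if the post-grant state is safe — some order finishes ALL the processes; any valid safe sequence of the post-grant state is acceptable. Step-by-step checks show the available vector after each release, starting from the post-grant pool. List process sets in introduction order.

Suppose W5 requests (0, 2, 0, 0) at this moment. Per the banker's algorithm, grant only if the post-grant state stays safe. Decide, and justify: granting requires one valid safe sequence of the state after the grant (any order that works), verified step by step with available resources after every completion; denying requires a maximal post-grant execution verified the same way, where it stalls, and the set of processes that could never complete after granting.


DENY. Granting would leave the state unsafe.
Key observation: after W8, W1 the pool peaks at (3, 2, 6, 3), and each blocked process is short somewhere: W3 on type-C units; W5 on type-D units, type-B units; W7 on type-C units; W4 on type-A units; W2 on type-D units.
After a pretend grant, a maximal execution: W8, W1 — then nothing else fits. Verifying each step:
  pool = (2, 1, 2, 2)
  W8: need (0, 1, 1, 2) fits (2, 1, 2, 2); releases (1, 1, 2, 0), pool now (3, 2, 4, 2)
  W1: need (3, 2, 2, 2) fits (3, 2, 4, 2); releases (0, 0, 2, 1), pool now (3, 2, 6, 3)
  blocked: W3 wants (3, 0, 2, 4), pool (3, 2, 6, 3) — not enough type-C units
  blocked: W5 wants (4, 2, 7, 2), pool (3, 2, 6, 3) — not enough type-D units and type-B units
  blocked: W7 wants (1, 0, 2, 4), pool (3, 2, 6, 3) — not enough type-C units
  blocked: W4 wants (2, 3, 0, 1), pool (3, 2, 6, 3) — not enough type-A units
  blocked: W2 wants (4, 0, 6, 1), pool (3, 2, 6, 3) — not enough type-D units
Post-grant, the permanently blocked set is W3, W5, W7, W4 and W2.
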